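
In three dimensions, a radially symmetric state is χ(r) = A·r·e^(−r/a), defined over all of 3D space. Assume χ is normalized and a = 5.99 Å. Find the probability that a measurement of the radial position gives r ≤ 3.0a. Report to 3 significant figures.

P ≈ 0.715

With dV = 4πr²dr, the probability is ∫|χ|² dV over r ≤ 3.0a.
A² is fixed by ∫₀^∞ 4πr²|χ|² dr = 1, i.e. A² = (3·π·a^5)^(−1).
In terms of u = r/a (A², 4π and the length scale all cancel between numerator and denominator), P = [∫_{0}^{3.0} u^4·e^(-2·u) du] / [∫_{0}^{∞} u^4·e^(-2·u) du].
With ∫ u^4·e^(-2·u) du = -(u^4/2 + u^3 + 3·u^2/2 + 3·u/2 + 3/4)·e^(-2·u) + C, the region integral is 3/4 - 345·e^(-6)/4 and the full one is 3/4.
This evaluates to P = 0.7149.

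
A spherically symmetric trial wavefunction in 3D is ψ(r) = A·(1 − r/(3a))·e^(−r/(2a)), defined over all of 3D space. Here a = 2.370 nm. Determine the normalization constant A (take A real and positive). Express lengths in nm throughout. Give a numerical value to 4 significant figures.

A ≈ 0.09469 nm^(-3/2)

The normalization condition is ∫|ψ|² 4πr² dr = 1 from 0 to ∞.
In 3D with spherical symmetry the volume element is 4πr² dr.
With ∫₀^∞ r^4 e^(−αr) dr = 4!/α^5, with ψ = A·(1 − r/(3a))·e^(−r/(2a)), the integral evaluates to A²·[8·π·a^3/3].
So A² = (8·π·a^3/3)^(−1).
Substituting a = 2.370 gives A² = 0.0089668, so A = 0.094693.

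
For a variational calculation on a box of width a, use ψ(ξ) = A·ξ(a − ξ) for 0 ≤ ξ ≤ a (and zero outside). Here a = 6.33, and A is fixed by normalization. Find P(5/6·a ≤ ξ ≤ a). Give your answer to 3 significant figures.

P ≈ 0.0355

P = ∫_{5/6·a}^{a} |ψ(ξ)|² dξ.
With A² fixed by ∫|ψ|² = 1, i.e. A² = (a^5/30)^(−1), substitute and integrate.
In terms of u = ξ/a (A² and the length scale cancel between numerator and denominator), P = [∫_{5/6}^{1} u^2·(1 - u)^2 du] / [∫_{0}^{1} u^2·(1 - u)^2 du].
An antiderivative of u^2·(1 - u)^2 is u^3·(6·u^2 - 15·u + 10)/30; evaluating from 5/6 to 1 gives ≈ 0.0011831, while the full integral is 1/30.
This works out to P = 23/648.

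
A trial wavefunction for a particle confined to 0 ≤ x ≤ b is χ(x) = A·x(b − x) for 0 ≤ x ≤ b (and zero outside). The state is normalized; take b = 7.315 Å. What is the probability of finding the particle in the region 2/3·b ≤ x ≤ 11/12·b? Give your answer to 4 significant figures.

P ≈ 0.2048

|χ|² is the probability density, so P = ∫_{2/3·b}^{11/12·b} |χ|² dx.
With A² fixed by ∫|χ|² = 1, i.e. A² = (b^5/30)^(−1), substitute and integrate.
Substituting u = x/b, A² and the length scale cancel in the ratio: P = ∫_{2/3}^{11/12} u^2·(1 - u)^2 du / ∫_{0}^{1} u^2·(1 - u)^2 du.
An antiderivative of u^2·(1 - u)^2 is u^3·(6·u^2 - 15·u + 10)/30; evaluating from 2/3 to 11/12 gives ≈ 0.00682629, while the full integral is 1/30.
The result is P = 0.20479.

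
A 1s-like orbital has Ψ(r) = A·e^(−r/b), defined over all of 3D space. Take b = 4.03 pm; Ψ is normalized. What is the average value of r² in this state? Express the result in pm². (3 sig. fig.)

⟨r^2⟩ ≈ 48.7 pm^2

The expectation value is the |Ψ|²-weighted average of r^2: ∫ r^2|Ψ|² 4πr² dr.
The ratio of the moment integral to the normalization integral gives ⟨r²⟩ = 3·b^2.
With b = 4.03, ⟨r^2⟩ = 48.72.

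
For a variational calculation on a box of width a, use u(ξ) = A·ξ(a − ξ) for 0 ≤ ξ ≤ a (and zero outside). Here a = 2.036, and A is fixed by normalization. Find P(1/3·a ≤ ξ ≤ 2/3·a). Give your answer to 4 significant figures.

The probability is P = ∫ |u|² dξ over [1/3·a, 2/3·a].
The normalization integral ∫|u|²dξ over the whole domain equals a^5/30·A², and A² cancels in the ratio.
Let t = ξ/a; then A² and the length scale cancel, so P = ∫_{1/3}^{2/3} t^2·(1 - t)^2 dt ÷ ∫_{0}^{1} t^2·(1 - t)^2 dt.
Using ∫ t^2·(1 - t)^2 dt = t^3·(6·t^2 - 15·t + 10)/30, the numerator is 47/2430 and the denominator is 1/30.
Evaluating gives P = 47/81.

P ≈ 0.5802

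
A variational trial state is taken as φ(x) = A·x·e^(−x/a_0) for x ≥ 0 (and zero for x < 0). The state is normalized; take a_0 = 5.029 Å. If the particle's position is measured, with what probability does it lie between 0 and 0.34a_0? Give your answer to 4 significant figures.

|φ|² is the probability density, so P = ∫_{0}^{0.34a_0} |φ|² dx.
With A² fixed by ∫|φ|² = 1, i.e. A² = (a_0^3/4)^(−1), substitute and integrate.
Let u = x/a_0; then A² and the length scale cancel, so P = ∫_{0}^{0.34} u^2·e^(-2·u) du ÷ ∫_{0}^{∞} u^2·e^(-2·u) du.
Using ∫ u^2·e^(-2·u) du = -(2·u^2 + 2·u + 1)·e^(-2·u)/4, the numerator is 1/4 - 2389·e^(-17/25)/5000 and the denominator is 1/4.
The result is P = 0.031754.

P ≈ 0.03175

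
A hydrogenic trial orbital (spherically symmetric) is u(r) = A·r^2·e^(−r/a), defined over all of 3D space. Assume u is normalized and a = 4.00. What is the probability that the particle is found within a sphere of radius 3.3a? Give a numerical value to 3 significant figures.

P ≈ 0.489

With dV = 4πr²dr, the probability is ∫|u|² dV over r ≤ 3.3a.
The full normalization integral is A²·[45·π·a^7/2] = 1, fixing A².
Substituting t = r/a, A², 4π and the length scale all cancel in the ratio: P = ∫_{0}^{3.3} t^6·e^(-2·t) dt / ∫_{0}^{∞} t^6·e^(-2·t) dt.
An antiderivative of t^6·e^(-2·t) is -(4·t^6 + 12·t^5 + 30·t^4 + 60·t^3 + 90·t^2 + 90·t + 45)·e^(-2·t)/8; evaluating from 0 to 3.3 gives ≈ 2.7515, while the full integral is 45/8.
This evaluates to P = 0.4892.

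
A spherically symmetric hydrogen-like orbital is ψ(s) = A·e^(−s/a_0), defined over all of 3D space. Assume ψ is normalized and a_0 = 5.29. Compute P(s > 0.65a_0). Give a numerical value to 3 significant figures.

P ≈ 0.857

P = ∫ |ψ|² 4πs² ds over s > 0.65a_0.
The full normalization integral is A²·[π·a_0^3] = 1, fixing A².
In terms of u = s/a_0 (A², 4π and the length scale all cancel between numerator and denominator), P = [∫_{0.65}^{∞} u^2·e^(-2·u) du] / [∫_{0}^{∞} u^2·e^(-2·u) du].
An antiderivative of u^2·e^(-2·u) is -(2·u^2 + 2·u + 1)·e^(-2·u)/4; evaluating from 0.65 to ∞ gives 629·e^(-13/10)/800, while the full integral is 1/4.
The region integral divided by the full integral gives P = 0.8571.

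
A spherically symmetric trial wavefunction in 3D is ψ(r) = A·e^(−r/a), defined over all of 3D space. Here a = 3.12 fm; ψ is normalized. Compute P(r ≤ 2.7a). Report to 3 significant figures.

P ≈ 0.905

Integrate the radial probability density 4πr²|ψ|² over r ≤ 2.7a.
The full normalization integral is A²·[π·a^3] = 1, fixing A².
In terms of u = r/a (A², 4π and the length scale all cancel between numerator and denominator), P = [∫_{0}^{2.7} u^2·e^(-2·u) du] / [∫_{0}^{∞} u^2·e^(-2·u) du].
Using ∫ u^2·e^(-2·u) du = -(2·u^2 + 2·u + 1)·e^(-2·u)/4, the numerator is 1/4 - 1049·e^(-27/5)/200 and the denominator is 1/4.
This evaluates to P = 0.9052.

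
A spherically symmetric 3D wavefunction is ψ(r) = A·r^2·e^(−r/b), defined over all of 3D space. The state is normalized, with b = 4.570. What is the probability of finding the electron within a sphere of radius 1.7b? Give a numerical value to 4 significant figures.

P ≈ 0.05785

Integrate the radial probability density 4πr²|ψ|² over r ≤ 1.7b.
Normalization gives A² = 1/(45·π·b^7/2).
Let u = r/b; then A², 4π and the length scale all cancel, so P = ∫_{0}^{1.7} u^6·e^(-2·u) du ÷ ∫_{0}^{∞} u^6·e^(-2·u) du.
Using ∫ u^6·e^(-2·u) du = -(4·u^6 + 12·u^5 + 30·u^4 + 60·u^3 + 90·u^2 + 90·u + 45)·e^(-2·u)/8, the numerator is ≈ 0.325424 and the denominator is 45/8.
Taking the ratio yields P = 0.057853.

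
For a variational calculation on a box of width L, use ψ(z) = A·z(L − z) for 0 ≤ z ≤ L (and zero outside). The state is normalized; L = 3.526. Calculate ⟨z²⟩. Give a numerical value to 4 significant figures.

⟨z²⟩ = ∫ z^2 |ψ|² dz over the full domain.
The ratio of the moment integral to the normalization integral gives ⟨z²⟩ = 2·L^2/7.
With L = 3.526, ⟨z^2⟩ = 3.5522.

⟨z^2⟩ ≈ 3.552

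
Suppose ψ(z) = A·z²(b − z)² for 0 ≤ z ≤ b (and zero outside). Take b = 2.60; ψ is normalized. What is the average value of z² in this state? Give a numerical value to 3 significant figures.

The expectation value is the |ψ|²-weighted average of z^2: ∫ z^2|ψ|² dz.
Expanding the polynomial and integrating term by term, evaluating both integrals, ⟨z²⟩ = 3·b^2/11.
Putting b = 2.60 gives 1.844.

⟨z^2⟩ ≈ 1.84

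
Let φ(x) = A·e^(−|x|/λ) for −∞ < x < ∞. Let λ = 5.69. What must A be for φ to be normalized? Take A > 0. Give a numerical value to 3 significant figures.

A ≈ 0.419

Normalization requires ∫|φ|² dx = 1, integrated from −∞ to ∞.
Recall ∫₀^∞ x^m e^(−x/β) dx = m!·β^(m+1), the integral (without the A² prefactor) comes out to λ.
So A² = (λ)^(−1).
Plugging in λ = 5.69 yields A = 0.4192.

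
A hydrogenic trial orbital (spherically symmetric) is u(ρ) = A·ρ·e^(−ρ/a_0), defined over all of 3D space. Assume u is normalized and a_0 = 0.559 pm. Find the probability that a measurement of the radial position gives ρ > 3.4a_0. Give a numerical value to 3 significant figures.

Integrate the radial probability density 4πρ²|u|² over ρ > 3.4a_0.
Normalization gives A² = 1/(3·π·a_0^5).
Substituting t = ρ/a_0, A², 4π and the length scale all cancel in the ratio: P = ∫_{3.4}^{∞} t^4·e^(-2·t) dt / ∫_{0}^{∞} t^4·e^(-2·t) dt.
With ∫ t^4·e^(-2·t) dt = -(t^4/2 + t^3 + 3·t^2/2 + 3·t/2 + 3/4)·e^(-2·t) + C, the region integral is ≈ 0.14402 and the full one is 3/4.
This evaluates to P = 0.1920.

P ≈ 0.192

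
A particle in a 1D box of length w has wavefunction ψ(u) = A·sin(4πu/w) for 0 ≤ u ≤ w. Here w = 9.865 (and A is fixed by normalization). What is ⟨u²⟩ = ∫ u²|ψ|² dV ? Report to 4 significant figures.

⟨u^2⟩ ≈ 32.13

By definition ⟨u²⟩ = ∫ u^2 |ψ(u)|² du.
With ∫₀^w sin²(nπu/w) du = w/2, the ratio of the moment integral to the normalization integral gives ⟨u²⟩ = -w^2/(32·π^2) + w^2/3.
With w = 9.865, ⟨u^2⟩ = 32.131.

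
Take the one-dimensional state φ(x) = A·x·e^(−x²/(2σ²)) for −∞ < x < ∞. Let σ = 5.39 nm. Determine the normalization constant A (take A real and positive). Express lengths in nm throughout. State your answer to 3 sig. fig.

A ≈ 0.0849 nm^(-3/2)

We need A² ∫|f|² dx = 1, taking the integral from −∞ to ∞.
With φ = A·x·e^(−x²/(2σ²)), the integral evaluates to A²·[√(π)·σ^3/2].
Hence A² = 1/[√(π)·σ^3/2].
Substituting σ = 5.39 gives A² = 0.007206, so A = 0.08489.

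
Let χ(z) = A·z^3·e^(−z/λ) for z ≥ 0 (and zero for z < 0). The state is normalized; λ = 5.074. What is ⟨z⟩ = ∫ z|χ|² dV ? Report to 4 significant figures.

By definition ⟨z⟩ = ∫ z |χ(z)|² dz.
Since the A² factors cancel between numerator and denominator, ⟨z⟩ = 7·λ/2.
With λ = 5.074, ⟨z⟩ = 17.759.

⟨z⟩ ≈ 17.76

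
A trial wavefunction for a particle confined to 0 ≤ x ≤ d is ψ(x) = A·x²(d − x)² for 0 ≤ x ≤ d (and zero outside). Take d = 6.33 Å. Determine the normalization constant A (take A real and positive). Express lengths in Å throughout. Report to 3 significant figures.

The normalization condition is ∫|ψ|² dx = 1 from 0 to d.
Expanding the polynomial and integrating term by term, carrying out the integral gives A² · d^9/630.
Setting this equal to 1 gives A² = 1/(d^9/630).
Plugging in d = 6.33 yields A = 0.006214.

A ≈ 0.00621 Å^(-9/2)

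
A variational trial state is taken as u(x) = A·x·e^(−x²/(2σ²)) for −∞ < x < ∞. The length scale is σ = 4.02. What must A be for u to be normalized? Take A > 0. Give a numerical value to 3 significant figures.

Normalization requires ∫|u|² dx = 1, integrated from −∞ to ∞.
With ∫_{−∞}^{∞} x^(2m) e^(−αx²) dx = (2m−1)!!·√π / (2^m α^(m+1/2)), the integral (without the A² prefactor) comes out to √(π)·σ^3/2.
Setting this equal to 1 gives A² = 1/(√(π)·σ^3/2).
Substituting σ = 4.02 gives A² = 0.01737, so A = 0.1318.

A ≈ 0.132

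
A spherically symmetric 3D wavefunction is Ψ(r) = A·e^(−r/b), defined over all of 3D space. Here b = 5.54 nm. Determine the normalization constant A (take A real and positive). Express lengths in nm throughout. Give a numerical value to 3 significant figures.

A ≈ 0.0433 nm^(-3/2)

Normalization requires ∫|Ψ|² 4πr² dr = 1, integrated from 0 to ∞.
Carrying out the integral gives A² · π·b^3.
So A² = (π·b^3)^(−1).
Substituting b = 5.54 gives A² = 0.001872, so A = 0.04327.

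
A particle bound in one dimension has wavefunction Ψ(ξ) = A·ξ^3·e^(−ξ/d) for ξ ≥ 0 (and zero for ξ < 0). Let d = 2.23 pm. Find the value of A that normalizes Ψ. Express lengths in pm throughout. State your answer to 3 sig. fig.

A ≈ 0.0255 pm^(-7/2)

Normalization requires ∫|Ψ|² dξ = 1, integrated from 0 to ∞.
Using ∫₀^∞ ξⁿ e^(−αξ) dξ = n!/αⁿ⁺¹, with Ψ = A·ξ^3·e^(−ξ/d), the integral evaluates to A²·[45·d^7/8].
Substituting d = 2.23 gives A² = 0.0006483, so A = 0.02546.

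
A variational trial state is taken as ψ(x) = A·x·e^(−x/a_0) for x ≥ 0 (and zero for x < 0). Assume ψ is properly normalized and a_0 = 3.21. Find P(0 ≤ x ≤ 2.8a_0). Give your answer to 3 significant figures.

The probability is P = ∫ |ψ|² dx over [0, 2.8a_0].
The normalization integral ∫|ψ|²dx over the whole domain equals a_0^3/4·A², and A² cancels in the ratio.
Substituting u = x/a_0, A² and the length scale cancel in the ratio: P = ∫_{0}^{2.8} u^2·e^(-2·u) du / ∫_{0}^{∞} u^2·e^(-2·u) du.
Using ∫ u^2·e^(-2·u) du = -(2·u^2 + 2·u + 1)·e^(-2·u)/4, the numerator is 1/4 - 557·e^(-28/5)/100 and the denominator is 1/4.
Taking the ratio, P = 0.9176.

P ≈ 0.918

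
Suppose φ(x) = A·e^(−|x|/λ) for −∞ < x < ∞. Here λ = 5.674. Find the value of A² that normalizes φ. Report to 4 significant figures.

We need A² ∫|f|² dx = 1, taking the integral from −∞ to ∞.
Using ∫₀^∞ xⁿ e^(−αx) dx = n!/αⁿ⁺¹, the integral (without the A² prefactor) comes out to λ.
With λ = 5.674: A² = 0.17624 and A = 0.41981.

A^2 ≈ 0.1762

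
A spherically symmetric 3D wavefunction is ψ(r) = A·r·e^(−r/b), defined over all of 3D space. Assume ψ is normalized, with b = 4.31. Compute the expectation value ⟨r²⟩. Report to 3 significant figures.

⟨r^2⟩ ≈ 139

⟨r²⟩ = ∫ r^2 |ψ|² 4πr² dr over the full domain.
Using ∫₀^∞ rⁿ e^(−αr) dr = n!/αⁿ⁺¹, since the A² factors cancel between numerator and denominator, ⟨r²⟩ = 15·b^2/2.
With b = 4.31, ⟨r^2⟩ = 139.3.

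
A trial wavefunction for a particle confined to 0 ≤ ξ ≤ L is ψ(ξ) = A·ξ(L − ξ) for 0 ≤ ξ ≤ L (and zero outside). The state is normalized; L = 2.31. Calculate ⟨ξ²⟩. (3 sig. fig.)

The expectation value is the |ψ|²-weighted average of ξ^2: ∫ ξ^2|ψ|² dξ.
Expanding the polynomial and integrating term by term, the ratio of the moment integral to the normalization integral gives ⟨ξ²⟩ = 2·L^2/7.
Putting L = 2.31 gives 1.525.

⟨ξ^2⟩ ≈ 1.52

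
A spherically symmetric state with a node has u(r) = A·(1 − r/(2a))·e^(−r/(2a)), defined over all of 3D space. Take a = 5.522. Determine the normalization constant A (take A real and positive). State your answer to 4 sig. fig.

A ≈ 0.01537

We need A² ∫|f|² 4πr² dr = 1, taking the integral from 0 to ∞.
The angular integral contributes 4π, leaving ∫₀^∞ r²|u|² dr.
Using ∫₀^∞ rⁿ e^(−αr) dr = n!/αⁿ⁺¹, the integral (without the A² prefactor) comes out to 8·π·a^3.
Hence A² = 1/[8·π·a^3].
Plugging in a = 5.522 yields A = 0.015372.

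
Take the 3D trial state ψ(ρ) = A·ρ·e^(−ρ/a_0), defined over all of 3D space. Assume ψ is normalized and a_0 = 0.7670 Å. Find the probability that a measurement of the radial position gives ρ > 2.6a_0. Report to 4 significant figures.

P ≈ 0.4061

P = ∫ |ψ|² 4πρ² dρ over ρ > 2.6a_0.
A² is fixed by ∫₀^∞ 4πρ²|ψ|² dρ = 1, i.e. A² = (3·π·a_0^5)^(−1).
Let u = ρ/a_0; then A², 4π and the length scale all cancel, so P = ∫_{2.6}^{∞} u^4·e^(-2·u) du ÷ ∫_{0}^{∞} u^4·e^(-2·u) du.
With ∫ u^4·e^(-2·u) du = -(u^4/2 + u^3 + 3·u^2/2 + 3·u/2 + 3/4)·e^(-2·u) + C, the region integral is ≈ 0.304596 and the full one is 3/4.
This evaluates to P = 0.40613.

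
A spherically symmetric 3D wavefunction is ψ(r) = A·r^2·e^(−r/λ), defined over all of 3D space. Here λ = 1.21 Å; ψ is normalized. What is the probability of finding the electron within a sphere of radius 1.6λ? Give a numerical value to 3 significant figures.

P ≈ 0.0446

P = ∫ |ψ|² 4πr² dr over r ≤ 1.6λ.
The full normalization integral is A²·[45·π·λ^7/2] = 1, fixing A².
In terms of u = r/λ (A², 4π and the length scale all cancel between numerator and denominator), P = [∫_{0}^{1.6} u^6·e^(-2·u) du] / [∫_{0}^{∞} u^6·e^(-2·u) du].
Using ∫ u^6·e^(-2·u) du = -(4·u^6 + 12·u^5 + 30·u^4 + 60·u^3 + 90·u^2 + 90·u + 45)·e^(-2·u)/8, the numerator is ≈ 0.25098 and the denominator is 45/8.
This evaluates to P = 0.04462.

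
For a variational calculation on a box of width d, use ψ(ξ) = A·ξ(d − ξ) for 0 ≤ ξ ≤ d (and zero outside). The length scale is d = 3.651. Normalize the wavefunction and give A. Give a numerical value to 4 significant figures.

A ≈ 0.2150

Require ∫ |ψ|² dξ = 1 over the whole domain.
Expanding the polynomial and integrating term by term, ∫|ψ|² dξ = A²·(d^5/30).
Plugging in d = 3.651 yields A = 0.21505.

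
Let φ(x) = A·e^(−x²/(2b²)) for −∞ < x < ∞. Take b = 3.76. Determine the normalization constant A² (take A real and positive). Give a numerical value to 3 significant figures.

A^2 ≈ 0.150

The normalization condition is ∫|φ|² dx = 1 from −∞ to ∞.
Differentiating ∫e^(−αx²) dx = √(π/α) under α to get the higher moments, carrying out the integral gives A² · √(π)·b.
With b = 3.76: A² = 0.1501 and A = 0.3874.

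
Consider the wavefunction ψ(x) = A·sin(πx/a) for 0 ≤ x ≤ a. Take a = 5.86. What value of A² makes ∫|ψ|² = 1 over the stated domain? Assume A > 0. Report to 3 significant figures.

A^2 ≈ 0.341

Require ∫ |ψ|² dx = 1 over the whole domain.
With ψ = A·sin(πx/a), the integral evaluates to A²·[a/2].
So A² = (a/2)^(−1).
Substituting a = 5.86 gives A² = 0.3413, so A = 0.5842.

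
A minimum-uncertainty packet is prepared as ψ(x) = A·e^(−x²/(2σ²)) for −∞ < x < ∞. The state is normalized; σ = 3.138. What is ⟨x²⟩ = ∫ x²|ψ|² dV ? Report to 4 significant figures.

By definition ⟨x²⟩ = ∫ x^2 |ψ(x)|² dx.
Differentiating ∫e^(−αx²) dx = √(π/α) under α to get the higher moments, evaluating both integrals, ⟨x²⟩ = σ^2/2.
Putting σ = 3.138 gives 4.9235.

⟨x^2⟩ ≈ 4.924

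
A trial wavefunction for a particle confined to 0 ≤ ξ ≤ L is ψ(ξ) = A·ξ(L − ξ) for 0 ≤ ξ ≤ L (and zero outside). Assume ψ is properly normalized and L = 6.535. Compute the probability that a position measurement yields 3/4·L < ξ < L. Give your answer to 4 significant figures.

P = ∫_{3/4·L}^{L} |ψ(ξ)|² dξ.
The normalization integral ∫|ψ|²dξ over the whole domain equals L^5/30·A², and A² cancels in the ratio.
In terms of u = ξ/L (A² and the length scale cancel between numerator and denominator), P = [∫_{3/4}^{1} u^2·(1 - u)^2 du] / [∫_{0}^{1} u^2·(1 - u)^2 du].
With ∫ u^2·(1 - u)^2 du = u^3·(6·u^2 - 15·u + 10)/30 + C, the region integral is ≈ 0.00345052 and the full one is 1/30.
Taking the ratio, P = 53/512.

P ≈ 0.1035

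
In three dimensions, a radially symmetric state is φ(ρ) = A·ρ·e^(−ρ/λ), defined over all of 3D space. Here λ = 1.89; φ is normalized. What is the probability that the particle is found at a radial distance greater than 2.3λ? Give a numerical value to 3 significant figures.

P ≈ 0.513

With dV = 4πρ²dρ, the probability is ∫|φ|² dV over ρ > 2.3λ.
Normalization gives A² = 1/(3·π·λ^5).
Let u = ρ/λ; then A², 4π and the length scale all cancel, so P = ∫_{2.3}^{∞} u^4·e^(-2·u) du ÷ ∫_{0}^{∞} u^4·e^(-2·u) du.
With ∫ u^4·e^(-2·u) du = -(u^4/2 + u^3 + 3·u^2/2 + 3·u/2 + 3/4)·e^(-2·u) + C, the region integral is ≈ 0.38493 and the full one is 3/4.
Taking the ratio yields P = 0.5132.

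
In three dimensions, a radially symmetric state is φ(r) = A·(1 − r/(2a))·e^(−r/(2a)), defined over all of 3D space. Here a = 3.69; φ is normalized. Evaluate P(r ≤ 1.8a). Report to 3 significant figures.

With dV = 4πr²dr, the probability is ∫|φ|² dV over r ≤ 1.8a.
Normalization gives A² = 1/(8·π·a^3).
Let u = r/a; then A², 4π and the length scale all cancel, so P = ∫_{0}^{1.8} u^2·(1 - u/2)^2·e^(-u) du ÷ ∫_{0}^{∞} u^2·(1 - u/2)^2·e^(-u) du.
With ∫ u^2·(1 - u/2)^2·e^(-u) du = -(u^4/4 + u^2 + 2·u + 2)·e^(-u) + C, the region integral is ≈ 0.10495 and the full one is 2.
Taking the ratio yields P = 0.05247.

P ≈ 0.0525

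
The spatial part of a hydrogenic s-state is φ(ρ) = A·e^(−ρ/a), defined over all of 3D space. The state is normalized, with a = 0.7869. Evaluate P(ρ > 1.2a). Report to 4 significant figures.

Integrate the radial probability density 4πρ²|φ|² over ρ > 1.2a.
The full normalization integral is A²·[π·a^3] = 1, fixing A².
In terms of u = ρ/a (A², 4π and the length scale all cancel between numerator and denominator), P = [∫_{1.2}^{∞} u^2·e^(-2·u) du] / [∫_{0}^{∞} u^2·e^(-2·u) du].
An antiderivative of u^2·e^(-2·u) is -(2·u^2 + 2·u + 1)·e^(-2·u)/4; evaluating from 1.2 to ∞ gives 157·e^(-12/5)/100, while the full integral is 1/4.
This evaluates to P = 0.56971.

P ≈ 0.5697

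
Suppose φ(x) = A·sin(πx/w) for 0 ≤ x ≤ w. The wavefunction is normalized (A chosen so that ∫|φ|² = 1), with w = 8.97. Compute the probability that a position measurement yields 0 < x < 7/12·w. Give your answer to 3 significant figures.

P ≈ 0.663

P = ∫_{0}^{7/12·w} |φ(x)|² dx.
With A² fixed by ∫|φ|² = 1, i.e. A² = (w/2)^(−1), substitute and integrate.
Let u = x/w; then A² and the length scale cancel, so P = ∫_{0}^{7/12} sin(π·u)^2 du ÷ ∫_{0}^{1} sin(π·u)^2 du.
An antiderivative of sin(π·u)^2 is u/2 - sin(2·π·u)/(4·π); evaluating from 0 to 7/12 gives 1/(8·π) + 7/24, while the full integral is 1/2.
The result is P = (3 + 7·π)/(12·π).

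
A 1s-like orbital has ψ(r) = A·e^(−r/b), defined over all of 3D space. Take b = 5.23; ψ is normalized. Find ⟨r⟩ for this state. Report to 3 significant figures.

The expectation value is the |ψ|²-weighted average of r: ∫ r|ψ|² 4πr² dr.
With ∫₀^∞ r^3 e^(−αr) dr = 3!/α^4, evaluating both integrals, ⟨r⟩ = 3·b/2.
Putting b = 5.23 gives 7.845.

⟨r⟩ ≈ 7.85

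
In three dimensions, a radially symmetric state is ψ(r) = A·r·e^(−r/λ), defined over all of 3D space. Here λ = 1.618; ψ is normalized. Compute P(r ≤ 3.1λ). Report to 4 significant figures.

P ≈ 0.7408

P = ∫ |ψ|² 4πr² dr over r ≤ 3.1λ.
The full normalization integral is A²·[3·π·λ^5] = 1, fixing A².
Let u = r/λ; then A², 4π and the length scale all cancel, so P = ∫_{0}^{3.1} u^4·e^(-2·u) du ÷ ∫_{0}^{∞} u^4·e^(-2·u) du.
Using ∫ u^4·e^(-2·u) du = -(u^4/2 + u^3 + 3·u^2/2 + 3·u/2 + 3/4)·e^(-2·u), the numerator is ≈ 0.555617 and the denominator is 3/4.
Taking the ratio yields P = 0.74082.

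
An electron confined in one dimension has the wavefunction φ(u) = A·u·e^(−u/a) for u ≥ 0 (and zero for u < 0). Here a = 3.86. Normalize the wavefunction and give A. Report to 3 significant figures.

Normalization requires ∫|φ|² du = 1, integrated from 0 to ∞.
With φ = A·u·e^(−u/a), the integral evaluates to A²·[a^3/4].
So A² = (a^3/4)^(−1).
Plugging in a = 3.86 yields A = 0.2637.

A ≈ 0.264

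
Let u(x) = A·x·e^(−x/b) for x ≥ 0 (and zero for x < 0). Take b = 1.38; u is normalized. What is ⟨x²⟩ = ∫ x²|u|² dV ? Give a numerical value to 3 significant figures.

⟨x^2⟩ ≈ 5.71

By definition ⟨x²⟩ = ∫ x^2 |u(x)|² dx.
The ratio of the moment integral to the normalization integral gives ⟨x²⟩ = 3·b^2.
With b = 1.38, ⟨x^2⟩ = 5.713.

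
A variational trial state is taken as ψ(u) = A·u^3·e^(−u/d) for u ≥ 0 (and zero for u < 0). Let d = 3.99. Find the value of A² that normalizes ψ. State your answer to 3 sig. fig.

Require ∫ |ψ|² du = 1 over the whole domain.
With ∫₀^∞ u^6 e^(−αu) du = 6!/α^7, ∫|ψ|² du = A²·(45·d^7/8).
So A² = (45·d^7/8)^(−1).
Substituting d = 3.99 gives A² = 0.00001104, so A = 0.003323.

A^2 ≈ 0.0000110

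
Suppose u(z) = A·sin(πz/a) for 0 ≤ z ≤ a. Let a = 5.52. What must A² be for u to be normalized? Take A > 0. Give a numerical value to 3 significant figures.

We need A² ∫|f|² dz = 1, taking the integral from 0 to a.
With ∫₀^a sin²(nπz/a) dz = a/2, with u = A·sin(πz/a), the integral evaluates to A²·[a/2].
Plugging in a = 5.52 yields A = 0.6019.

A^2 ≈ 0.362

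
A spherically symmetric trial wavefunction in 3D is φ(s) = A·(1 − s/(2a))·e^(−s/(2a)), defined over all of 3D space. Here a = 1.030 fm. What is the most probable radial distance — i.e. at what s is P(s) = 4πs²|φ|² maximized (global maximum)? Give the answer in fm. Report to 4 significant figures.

The maximum of P(s) = 4πs²|φ|² occurs where its derivative vanishes.
This gives s = a·(√(5) + 3).
With a = 1.030, the most probable radial distance is 5.3932 fm.

s ≈ 5.393 fm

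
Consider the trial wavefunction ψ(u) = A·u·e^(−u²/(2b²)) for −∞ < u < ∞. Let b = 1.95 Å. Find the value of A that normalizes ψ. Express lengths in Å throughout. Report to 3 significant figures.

We need A² ∫|f|² du = 1, taking the integral from −∞ to ∞.
Differentiating ∫e^(−αu²) du = √(π/α) under α to get the higher moments, the integral (without the A² prefactor) comes out to √(π)·b^3/2.
Hence A² = 1/[√(π)·b^3/2].
Plugging in b = 1.95 yields A = 0.3901.

A ≈ 0.390 Å^(-3/2)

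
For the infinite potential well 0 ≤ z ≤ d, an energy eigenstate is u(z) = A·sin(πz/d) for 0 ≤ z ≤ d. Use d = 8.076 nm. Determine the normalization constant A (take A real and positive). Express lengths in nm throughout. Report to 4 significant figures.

Require ∫ |u|² dz = 1 over the whole domain.
Using sin²θ = (1 − cos 2θ)/2, the integral (without the A² prefactor) comes out to d/2.
So A² = (d/2)^(−1).
Substituting d = 8.076 gives A² = 0.24765, so A = 0.49764.

A ≈ 0.4976 nm^(-1/2)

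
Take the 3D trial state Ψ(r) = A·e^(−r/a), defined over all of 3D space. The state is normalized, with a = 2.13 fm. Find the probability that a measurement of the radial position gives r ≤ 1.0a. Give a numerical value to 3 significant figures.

P = ∫ |Ψ|² 4πr² dr over r ≤ 1.0a.
Normalization gives A² = 1/(π·a^3).
Let u = r/a; then A², 4π and the length scale all cancel, so P = ∫_{0}^{1.0} u^2·e^(-2·u) du ÷ ∫_{0}^{∞} u^2·e^(-2·u) du.
An antiderivative of u^2·e^(-2·u) is -(2·u^2 + 2·u + 1)·e^(-2·u)/4; evaluating from 0 to 1.0 gives 1/4 - 5·e^(-2)/4, while the full integral is 1/4.
This evaluates to P = 0.3233.

P ≈ 0.323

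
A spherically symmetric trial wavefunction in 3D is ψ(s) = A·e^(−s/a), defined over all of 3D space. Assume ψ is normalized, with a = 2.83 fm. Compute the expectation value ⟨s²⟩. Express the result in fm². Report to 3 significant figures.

⟨s^2⟩ ≈ 24.0 fm^2

By definition ⟨s²⟩ = ∫ s^2 |ψ(s)|² 4πs² ds.
Recall ∫₀^∞ s^m e^(−s/β) ds = m!·β^(m+1), since the A² factors cancel between numerator and denominator, ⟨s²⟩ = 3·a^2.
Putting a = 2.83 gives 24.03.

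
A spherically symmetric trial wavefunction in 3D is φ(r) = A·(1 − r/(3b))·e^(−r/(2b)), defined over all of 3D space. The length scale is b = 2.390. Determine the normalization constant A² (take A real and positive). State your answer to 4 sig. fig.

A^2 ≈ 0.008744

The normalization condition is ∫|φ|² 4πr² dr = 1 from 0 to ∞.
The angular integral contributes 4π, leaving ∫₀^∞ r²|φ|² dr.
Recall ∫₀^∞ r^m e^(−r/β) dr = m!·β^(m+1), ∫|φ|² 4πr² dr = A²·(8·π·b^3/3).
Plugging in b = 2.390 yields A = 0.093507.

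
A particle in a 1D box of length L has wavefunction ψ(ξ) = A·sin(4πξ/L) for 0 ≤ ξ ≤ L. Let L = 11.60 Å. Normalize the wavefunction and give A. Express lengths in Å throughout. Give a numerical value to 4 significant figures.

A ≈ 0.4152 Å^(-1/2)

The normalization condition is ∫|ψ|² dξ = 1 from 0 to L.
Using sin²θ = (1 − cos 2θ)/2, with ψ = A·sin(4πξ/L), the integral evaluates to A²·[L/2].
Hence A² = 1/[L/2].
Plugging in L = 11.60 yields A = 0.41523.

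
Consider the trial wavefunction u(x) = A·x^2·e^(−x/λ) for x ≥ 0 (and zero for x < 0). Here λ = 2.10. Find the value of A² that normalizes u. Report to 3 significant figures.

Normalization requires ∫|u|² dx = 1, integrated from 0 to ∞.
Using ∫₀^∞ xⁿ e^(−αx) dx = n!/αⁿ⁺¹, carrying out the integral gives A² · 3·λ^5/4.
Hence A² = 1/[3·λ^5/4].
With λ = 2.10: A² = 0.03265 and A = 0.1807.

A^2 ≈ 0.0326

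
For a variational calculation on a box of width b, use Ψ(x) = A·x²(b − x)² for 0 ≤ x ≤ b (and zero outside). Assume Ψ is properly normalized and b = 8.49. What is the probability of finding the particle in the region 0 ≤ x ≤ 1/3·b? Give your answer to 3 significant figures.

P ≈ 0.145

P = ∫_{0}^{1/3·b} |Ψ(x)|² dx.
The normalization integral ∫|Ψ|²dx over the whole domain equals b^9/630·A², and A² cancels in the ratio.
In terms of u = x/b (A² and the length scale cancel between numerator and denominator), P = [∫_{0}^{1/3} u^4·(1 - u)^4 du] / [∫_{0}^{1} u^4·(1 - u)^4 du].
With ∫ u^4·(1 - u)^4 du = u^5·(70·u^4 - 315·u^3 + 540·u^2 - 420·u + 126)/630 + C, the region integral is ≈ 0.00022991 and the full one is 1/630.
This works out to P = 0.1448.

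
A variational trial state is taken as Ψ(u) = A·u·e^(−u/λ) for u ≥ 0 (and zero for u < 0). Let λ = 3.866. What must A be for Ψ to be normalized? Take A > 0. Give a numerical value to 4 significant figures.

A ≈ 0.2631

The normalization condition is ∫|Ψ|² du = 1 from 0 to ∞.
∫|Ψ|² du = A²·(λ^3/4).
Plugging in λ = 3.866 yields A = 0.26311.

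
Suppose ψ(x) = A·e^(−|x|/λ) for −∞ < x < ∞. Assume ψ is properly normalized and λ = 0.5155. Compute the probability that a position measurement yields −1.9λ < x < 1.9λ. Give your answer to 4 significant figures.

P ≈ 0.9776

The probability is P = ∫ |ψ|² dx over [−1.9λ, 1.9λ].
Since A² = 1/(λ), this is the region integral divided by the full normalization integral.
By symmetry take twice the x ≥ 0 contribution in numerator and denominator; the 2's cancel. Substituting u = x/λ, A² and the length scale cancel in the ratio: P = ∫_{0}^{1.9} e^(-2·u) du / ∫_{0}^{∞} e^(-2·u) du.
An antiderivative of e^(-2·u) is -e^(-2·u)/2; evaluating from 0 to 1.9 gives 1/2 - e^(-19/5)/2, while the full integral is 1/2.
Taking the ratio, P = 0.97763.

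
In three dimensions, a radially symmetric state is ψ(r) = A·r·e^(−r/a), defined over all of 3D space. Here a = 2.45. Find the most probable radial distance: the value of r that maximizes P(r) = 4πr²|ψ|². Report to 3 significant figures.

Differentiate P(r) = 4πr²|ψ|² with respect to r and set to zero.
This gives r = 2·a.
With a = 2.45, the most probable radial distance is 4.900.

r ≈ 4.90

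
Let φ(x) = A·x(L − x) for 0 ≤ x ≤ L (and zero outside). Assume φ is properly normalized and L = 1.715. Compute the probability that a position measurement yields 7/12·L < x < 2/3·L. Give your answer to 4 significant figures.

|φ|² is the probability density, so P = ∫_{7/12·L}^{2/3·L} |φ|² dx.
With A² fixed by ∫|φ|² = 1, i.e. A² = (L^5/30)^(−1), substitute and integrate.
Let u = x/L; then A² and the length scale cancel, so P = ∫_{7/12}^{2/3} u^2·(1 - u)^2 du ÷ ∫_{0}^{1} u^2·(1 - u)^2 du.
With ∫ u^2·(1 - u)^2 du = u^3·(6·u^2 - 15·u + 10)/30 + C, the region integral is ≈ 0.00455810 and the full one is 1/30.
The result is P = 0.13674.

P ≈ 0.1367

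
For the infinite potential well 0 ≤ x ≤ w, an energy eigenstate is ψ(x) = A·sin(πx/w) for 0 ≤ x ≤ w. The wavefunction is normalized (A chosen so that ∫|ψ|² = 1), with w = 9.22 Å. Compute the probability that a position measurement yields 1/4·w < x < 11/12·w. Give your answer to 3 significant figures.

P ≈ 0.905

P = ∫_{1/4·w}^{11/12·w} |ψ(x)|² dx.
Since A² = 1/(w/2), this is the region integral divided by the full normalization integral.
Let u = x/w; then A² and the length scale cancel, so P = ∫_{1/4}^{11/12} sin(π·u)^2 du ÷ ∫_{0}^{1} sin(π·u)^2 du.
Using ∫ sin(π·u)^2 du = u/2 - sin(2·π·u)/(4·π), the numerator is 3/(8·π) + 1/3 and the denominator is 1/2.
The result is P = (9 + 8·π)/(12·π).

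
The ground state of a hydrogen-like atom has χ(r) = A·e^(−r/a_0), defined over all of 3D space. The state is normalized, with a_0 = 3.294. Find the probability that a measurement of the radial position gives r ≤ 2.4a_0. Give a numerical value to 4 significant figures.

P = ∫ |χ|² 4πr² dr over r ≤ 2.4a_0.
The full normalization integral is A²·[π·a_0^3] = 1, fixing A².
Let u = r/a_0; then A², 4π and the length scale all cancel, so P = ∫_{0}^{2.4} u^2·e^(-2·u) du ÷ ∫_{0}^{∞} u^2·e^(-2·u) du.
Using ∫ u^2·e^(-2·u) du = -(2·u^2 + 2·u + 1)·e^(-2·u)/4, the numerator is 1/4 - 433·e^(-24/5)/100 and the denominator is 1/4.
This evaluates to P = 0.85746.

P ≈ 0.8575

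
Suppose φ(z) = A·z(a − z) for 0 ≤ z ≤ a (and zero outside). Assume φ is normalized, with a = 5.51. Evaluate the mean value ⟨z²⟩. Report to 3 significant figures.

The expectation value is the |φ|²-weighted average of z^2: ∫ z^2|φ|² dz.
Expanding the polynomial and integrating term by term, the ratio of the moment integral to the normalization integral gives ⟨z²⟩ = 2·a^2/7.
With a = 5.51, ⟨z^2⟩ = 8.674.

⟨z^2⟩ ≈ 8.67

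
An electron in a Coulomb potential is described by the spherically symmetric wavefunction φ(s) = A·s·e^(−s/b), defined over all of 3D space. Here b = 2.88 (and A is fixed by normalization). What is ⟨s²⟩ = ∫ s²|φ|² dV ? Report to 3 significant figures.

By definition ⟨s²⟩ = ∫ s^2 |φ(s)|² 4πs² ds.
Evaluating both integrals, ⟨s²⟩ = 15·b^2/2.
With b = 2.88, ⟨s^2⟩ = 62.21.

⟨s^2⟩ ≈ 62.2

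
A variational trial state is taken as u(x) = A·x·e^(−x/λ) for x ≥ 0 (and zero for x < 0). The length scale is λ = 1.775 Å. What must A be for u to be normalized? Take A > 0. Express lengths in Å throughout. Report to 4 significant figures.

A ≈ 0.8457 Å^(-3/2)

We need A² ∫|f|² dx = 1, taking the integral from 0 to ∞.
Carrying out the integral gives A² · λ^3/4.
Substituting λ = 1.775 gives A² = 0.71526, so A = 0.84573.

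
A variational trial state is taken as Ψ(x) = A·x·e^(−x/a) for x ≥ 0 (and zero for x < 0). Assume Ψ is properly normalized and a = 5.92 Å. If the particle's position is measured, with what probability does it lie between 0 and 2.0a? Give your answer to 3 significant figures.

P ≈ 0.762

|Ψ|² is the probability density, so P = ∫_{0}^{2.0a} |Ψ|² dx.
The normalization integral ∫|Ψ|²dx over the whole domain equals a^3/4·A², and A² cancels in the ratio.
Substituting u = x/a, A² and the length scale cancel in the ratio: P = ∫_{0}^{2.0} u^2·e^(-2·u) du / ∫_{0}^{∞} u^2·e^(-2·u) du.
An antiderivative of u^2·e^(-2·u) is -(2·u^2 + 2·u + 1)·e^(-2·u)/4; evaluating from 0 to 2.0 gives 1/4 - 13·e^(-4)/4, while the full integral is 1/4.
This works out to P = 0.7619.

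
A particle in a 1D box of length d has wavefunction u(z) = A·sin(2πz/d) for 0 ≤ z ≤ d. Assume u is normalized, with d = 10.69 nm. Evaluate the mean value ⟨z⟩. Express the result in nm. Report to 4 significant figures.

⟨z⟩ ≈ 5.345 nm

The expectation value is the |u|²-weighted average of z: ∫ z|u|² dz.
Evaluating both integrals, ⟨z⟩ = d/2.
Putting d = 10.69 gives 5.3450.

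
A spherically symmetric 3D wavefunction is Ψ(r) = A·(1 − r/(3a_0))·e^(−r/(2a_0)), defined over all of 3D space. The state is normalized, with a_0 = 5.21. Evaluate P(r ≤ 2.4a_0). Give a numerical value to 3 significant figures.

P ≈ 0.347

P = ∫ |Ψ|² 4πr² dr over r ≤ 2.4a_0.
The full normalization integral is A²·[8·π·a_0^3/3] = 1, fixing A².
Let u = r/a_0; then A², 4π and the length scale all cancel, so P = ∫_{0}^{2.4} u^2·(1 - u/3)^2·e^(-u) du ÷ ∫_{0}^{∞} u^2·(1 - u/3)^2·e^(-u) du.
An antiderivative of u^2·(1 - u/3)^2·e^(-u) is (-u^4 + 2·u^3 - 3·u^2 - 6·u - 6)·e^(-u)/9; evaluating from 0 to 2.4 gives 2/3 - 9002·e^(-12/5)/1875, while the full integral is 2/3.
This evaluates to P = 0.3467.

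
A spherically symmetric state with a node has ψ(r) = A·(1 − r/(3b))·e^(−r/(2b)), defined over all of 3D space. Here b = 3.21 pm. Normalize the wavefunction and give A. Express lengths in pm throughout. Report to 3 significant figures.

A ≈ 0.0601 pm^(-3/2)

The normalization condition is ∫|ψ|² 4πr² dr = 1 from 0 to ∞.
(Spherical symmetry: dV = 4πr² dr.)
Using ∫₀^∞ rⁿ e^(−αr) dr = n!/αⁿ⁺¹, carrying out the integral gives A² · 8·π·b^3/3.
Setting this equal to 1 gives A² = 1/(8·π·b^3/3).
Substituting b = 3.21 gives A² = 0.003609, so A = 0.06007.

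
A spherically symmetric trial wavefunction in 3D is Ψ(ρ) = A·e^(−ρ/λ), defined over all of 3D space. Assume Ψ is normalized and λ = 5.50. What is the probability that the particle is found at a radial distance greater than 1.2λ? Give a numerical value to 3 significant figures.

P ≈ 0.570

P = ∫ |Ψ|² 4πρ² dρ over ρ > 1.2λ.
Normalization gives A² = 1/(π·λ^3).
Let u = ρ/λ; then A², 4π and the length scale all cancel, so P = ∫_{1.2}^{∞} u^2·e^(-2·u) du ÷ ∫_{0}^{∞} u^2·e^(-2·u) du.
With ∫ u^2·e^(-2·u) du = -(2·u^2 + 2·u + 1)·e^(-2·u)/4 + C, the region integral is 157·e^(-12/5)/100 and the full one is 1/4.
This evaluates to P = 0.5697.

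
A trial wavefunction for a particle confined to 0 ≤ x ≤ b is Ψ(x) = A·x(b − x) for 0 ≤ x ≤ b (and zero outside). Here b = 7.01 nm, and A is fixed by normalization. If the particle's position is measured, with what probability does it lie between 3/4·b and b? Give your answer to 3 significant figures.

P ≈ 0.104

The probability is P = ∫ |Ψ|² dx over [3/4·b, b].
With A² fixed by ∫|Ψ|² = 1, i.e. A² = (b^5/30)^(−1), substitute and integrate.
Let u = x/b; then A² and the length scale cancel, so P = ∫_{3/4}^{1} u^2·(1 - u)^2 du ÷ ∫_{0}^{1} u^2·(1 - u)^2 du.
Using ∫ u^2·(1 - u)^2 du = u^3·(6·u^2 - 15·u + 10)/30, the numerator is ≈ 0.0034505 and the denominator is 1/30.
Taking the ratio, P = 53/512.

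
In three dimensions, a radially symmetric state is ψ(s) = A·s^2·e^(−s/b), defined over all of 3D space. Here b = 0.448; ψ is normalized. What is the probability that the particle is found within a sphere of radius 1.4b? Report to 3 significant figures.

With dV = 4πs²ds, the probability is ∫|ψ|² dV over s ≤ 1.4b.
Normalization gives A² = 1/(45·π·b^7/2).
Substituting u = s/b, A², 4π and the length scale all cancel in the ratio: P = ∫_{0}^{1.4} u^6·e^(-2·u) du / ∫_{0}^{∞} u^6·e^(-2·u) du.
Using ∫ u^6·e^(-2·u) du = -(4·u^6 + 12·u^5 + 30·u^4 + 60·u^3 + 90·u^2 + 90·u + 45)·e^(-2·u)/8, the numerator is ≈ 0.13731 and the denominator is 45/8.
Taking the ratio yields P = 0.02441.

P ≈ 0.0244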